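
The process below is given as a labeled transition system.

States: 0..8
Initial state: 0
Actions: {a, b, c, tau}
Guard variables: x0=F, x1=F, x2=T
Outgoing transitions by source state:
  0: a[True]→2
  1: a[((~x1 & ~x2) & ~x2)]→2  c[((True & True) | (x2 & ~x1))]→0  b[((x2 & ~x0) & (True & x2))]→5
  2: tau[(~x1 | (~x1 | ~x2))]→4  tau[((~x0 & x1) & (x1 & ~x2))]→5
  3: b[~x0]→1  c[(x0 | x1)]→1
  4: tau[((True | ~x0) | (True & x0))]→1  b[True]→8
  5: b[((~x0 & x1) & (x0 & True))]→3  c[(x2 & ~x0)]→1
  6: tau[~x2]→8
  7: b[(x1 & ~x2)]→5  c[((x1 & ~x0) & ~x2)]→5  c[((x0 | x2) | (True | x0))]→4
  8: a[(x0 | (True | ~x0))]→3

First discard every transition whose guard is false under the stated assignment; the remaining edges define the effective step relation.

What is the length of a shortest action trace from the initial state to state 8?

BFS to 8:
  Layer 0: {0}
  Layer 1: {2}
  Layer 2: {4}
  Layer 3: {1,8}
first hit 8 at d=3 via a·tau·b

Answer: 3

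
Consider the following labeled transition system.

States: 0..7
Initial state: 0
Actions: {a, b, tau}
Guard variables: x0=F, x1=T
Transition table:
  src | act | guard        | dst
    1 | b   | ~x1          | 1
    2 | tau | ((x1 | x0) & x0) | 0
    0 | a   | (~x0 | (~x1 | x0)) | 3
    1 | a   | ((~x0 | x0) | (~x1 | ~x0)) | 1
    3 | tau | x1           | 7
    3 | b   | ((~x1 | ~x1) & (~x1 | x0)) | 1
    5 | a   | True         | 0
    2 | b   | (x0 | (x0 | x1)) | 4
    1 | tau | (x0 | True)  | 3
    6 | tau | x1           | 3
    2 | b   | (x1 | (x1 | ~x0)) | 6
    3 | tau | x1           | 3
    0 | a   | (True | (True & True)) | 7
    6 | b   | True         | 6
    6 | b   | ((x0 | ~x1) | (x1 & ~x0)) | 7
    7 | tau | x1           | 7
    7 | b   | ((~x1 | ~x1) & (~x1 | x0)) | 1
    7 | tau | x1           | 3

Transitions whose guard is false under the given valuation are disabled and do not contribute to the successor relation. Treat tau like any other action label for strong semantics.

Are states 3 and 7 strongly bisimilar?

Answer: BISIMILAR

Analysis:
Refine partition for ~:
  π0 = {{0,1,2,3,4,5,6,7}}
  π1 = {{0,5},{1},{2},{3,7},{4},{6}}
  π2 = {{0},{1},{2},{3,7},{4},{5},{6}}
Fixed point at round 3; 7 class(es).
[3]={3,7}  [7]={3,7}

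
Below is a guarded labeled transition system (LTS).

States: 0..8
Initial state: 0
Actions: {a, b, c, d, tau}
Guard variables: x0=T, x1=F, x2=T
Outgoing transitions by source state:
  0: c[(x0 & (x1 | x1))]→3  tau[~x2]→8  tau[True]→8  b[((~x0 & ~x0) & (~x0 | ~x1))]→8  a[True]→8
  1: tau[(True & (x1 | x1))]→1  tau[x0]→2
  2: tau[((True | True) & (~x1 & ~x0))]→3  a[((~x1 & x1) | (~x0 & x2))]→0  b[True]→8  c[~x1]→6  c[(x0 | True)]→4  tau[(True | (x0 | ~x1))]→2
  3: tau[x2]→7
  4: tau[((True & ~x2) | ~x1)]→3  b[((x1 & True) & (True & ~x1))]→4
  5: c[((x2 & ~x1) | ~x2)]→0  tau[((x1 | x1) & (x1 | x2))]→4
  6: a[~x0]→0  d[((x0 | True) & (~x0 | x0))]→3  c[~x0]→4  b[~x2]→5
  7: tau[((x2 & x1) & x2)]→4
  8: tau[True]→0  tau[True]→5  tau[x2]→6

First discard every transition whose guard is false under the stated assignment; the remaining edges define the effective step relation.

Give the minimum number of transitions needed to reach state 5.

Answer: 2

Trace:
BFS to 5:
  Layer 0: {0}
  Layer 1: {8}
  Layer 2: {5,6}
depth(5)=2, e.g. a·tau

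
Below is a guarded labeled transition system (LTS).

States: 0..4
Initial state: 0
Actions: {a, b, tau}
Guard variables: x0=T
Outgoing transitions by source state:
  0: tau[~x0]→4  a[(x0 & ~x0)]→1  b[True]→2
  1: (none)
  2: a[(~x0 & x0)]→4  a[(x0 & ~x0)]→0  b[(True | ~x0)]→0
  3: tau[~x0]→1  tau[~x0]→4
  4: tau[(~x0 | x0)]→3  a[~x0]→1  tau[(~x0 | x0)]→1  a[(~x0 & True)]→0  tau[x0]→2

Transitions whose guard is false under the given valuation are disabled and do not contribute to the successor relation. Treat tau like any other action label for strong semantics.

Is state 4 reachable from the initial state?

Answer: UNREACHABLE

Analysis:
After dropping false guards: 5 live edges.
depth 0: {0}
depth 1: {2}  now seen {0,2}
R = {0,2}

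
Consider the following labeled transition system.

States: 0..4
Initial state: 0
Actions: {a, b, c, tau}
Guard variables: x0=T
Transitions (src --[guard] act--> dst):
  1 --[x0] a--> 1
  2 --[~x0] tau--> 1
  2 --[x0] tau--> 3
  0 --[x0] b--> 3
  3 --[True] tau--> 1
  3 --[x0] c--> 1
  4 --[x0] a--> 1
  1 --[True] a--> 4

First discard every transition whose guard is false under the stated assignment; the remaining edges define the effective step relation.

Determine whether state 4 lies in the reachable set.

7 transition(s) survive guard evaluation.
Layer 0: {0}
Layer 1: {3}  cumulative {0,3}
Layer 2: {1}  cumulative {0,1,3}
Layer 3: {4}  cumulative {0,1,3,4}
Reach set: {0,1,3,4}
Path to 4: b·tau·a

Answer: REACHABLE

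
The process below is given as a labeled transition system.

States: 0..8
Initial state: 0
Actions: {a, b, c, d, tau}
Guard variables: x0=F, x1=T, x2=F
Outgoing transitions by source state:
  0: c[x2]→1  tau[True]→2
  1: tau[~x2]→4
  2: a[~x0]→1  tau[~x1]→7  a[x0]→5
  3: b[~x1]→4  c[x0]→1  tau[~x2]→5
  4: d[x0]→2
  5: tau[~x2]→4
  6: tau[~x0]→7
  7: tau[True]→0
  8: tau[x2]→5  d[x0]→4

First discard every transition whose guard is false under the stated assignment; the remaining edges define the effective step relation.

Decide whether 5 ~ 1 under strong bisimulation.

Bisimulation quotient by refinement:
  P[0] = {{0,1,2,3,4,5,6,7,8}}
  P[1] = {{0,1,3,5,6,7},{2},{4,8}}
  P[2] = {{0},{1,5},{2},{3,6,7},{4,8}}
  P[3] = {{0},{1,5},{2},{3},{4,8},{6},{7}}
stable after 4 split(s): 7 block(s)
5∈{1,5}, 1∈{1,5}

Answer: BISIMILAR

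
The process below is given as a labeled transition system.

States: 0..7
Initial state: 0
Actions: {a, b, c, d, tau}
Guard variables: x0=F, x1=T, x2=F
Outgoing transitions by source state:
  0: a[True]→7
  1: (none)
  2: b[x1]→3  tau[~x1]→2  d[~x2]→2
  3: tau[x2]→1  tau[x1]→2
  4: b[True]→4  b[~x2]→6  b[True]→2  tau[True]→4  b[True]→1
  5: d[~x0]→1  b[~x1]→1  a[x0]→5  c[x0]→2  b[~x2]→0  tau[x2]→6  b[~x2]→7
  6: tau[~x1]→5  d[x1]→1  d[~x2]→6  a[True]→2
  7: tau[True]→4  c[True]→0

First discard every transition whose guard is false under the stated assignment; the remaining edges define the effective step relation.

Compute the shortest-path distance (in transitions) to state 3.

Layered search for 3:
  depth 0: {0}
  depth 1: {7}
  depth 2: {4}
  depth 3: {1,2,6}
  depth 4: {3}
first hit 3 at d=4 via a·tau·b·b

Answer: 4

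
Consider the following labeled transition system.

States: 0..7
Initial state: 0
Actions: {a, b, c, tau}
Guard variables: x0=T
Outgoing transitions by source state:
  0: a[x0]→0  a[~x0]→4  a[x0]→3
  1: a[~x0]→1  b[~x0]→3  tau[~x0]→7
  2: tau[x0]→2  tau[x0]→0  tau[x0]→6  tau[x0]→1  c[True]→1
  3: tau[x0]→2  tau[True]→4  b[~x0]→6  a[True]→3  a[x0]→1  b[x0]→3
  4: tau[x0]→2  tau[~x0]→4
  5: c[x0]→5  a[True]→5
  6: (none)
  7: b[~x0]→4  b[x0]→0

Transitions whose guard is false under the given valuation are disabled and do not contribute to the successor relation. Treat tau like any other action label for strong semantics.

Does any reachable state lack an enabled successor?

Answer: DEADLOCK at state 1

Working:
R = {0,1,2,3,4,6}
  0: a→0  a→3  [deg 2]
  1: ∅  [no exit]
  2: c→1  tau→0  tau→1  tau→2  tau→6  [deg 5]
  3: a→1  a→3  b→3  tau→2  tau→4  [deg 5]
  4: tau→2  [deg 1]
  6: ∅  [no exit]
witness 1: a·a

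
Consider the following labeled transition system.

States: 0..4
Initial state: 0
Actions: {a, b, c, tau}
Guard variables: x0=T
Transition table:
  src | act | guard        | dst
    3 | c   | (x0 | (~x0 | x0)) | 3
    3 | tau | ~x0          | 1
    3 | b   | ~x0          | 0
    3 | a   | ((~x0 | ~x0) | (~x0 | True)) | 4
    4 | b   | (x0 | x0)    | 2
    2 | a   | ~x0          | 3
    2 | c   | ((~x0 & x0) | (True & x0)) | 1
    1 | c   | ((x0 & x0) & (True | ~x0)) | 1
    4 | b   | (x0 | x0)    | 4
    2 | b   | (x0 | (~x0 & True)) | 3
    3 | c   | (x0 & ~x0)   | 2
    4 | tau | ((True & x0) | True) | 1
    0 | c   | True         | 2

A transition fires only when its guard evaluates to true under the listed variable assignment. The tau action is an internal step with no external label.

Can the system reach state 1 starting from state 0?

Answer: REACHABLE

Trace:
After dropping false guards: 9 live edges.
L0 = {0}
L1 = {2}  now seen {0,2}
L2 = {1,3}  now seen {0,1,2,3}
L3 = {4}  now seen {0,1,2,3,4}
Reachable = {0,1,2,3,4}
trace reaching 1: c·c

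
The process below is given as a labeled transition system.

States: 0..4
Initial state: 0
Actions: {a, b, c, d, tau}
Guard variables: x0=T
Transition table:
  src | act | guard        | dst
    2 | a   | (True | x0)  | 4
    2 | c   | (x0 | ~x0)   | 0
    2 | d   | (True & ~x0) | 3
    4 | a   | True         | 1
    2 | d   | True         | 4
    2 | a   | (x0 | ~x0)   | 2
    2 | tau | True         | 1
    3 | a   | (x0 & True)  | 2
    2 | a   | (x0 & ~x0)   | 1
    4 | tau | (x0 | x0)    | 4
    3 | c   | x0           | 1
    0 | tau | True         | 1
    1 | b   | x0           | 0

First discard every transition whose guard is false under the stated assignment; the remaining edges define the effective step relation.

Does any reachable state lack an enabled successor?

Answer: DEADLOCK-FREE

Analysis:
R = {0,1}
  0: tau→1  [1 out]
  1: b→0  [1 out]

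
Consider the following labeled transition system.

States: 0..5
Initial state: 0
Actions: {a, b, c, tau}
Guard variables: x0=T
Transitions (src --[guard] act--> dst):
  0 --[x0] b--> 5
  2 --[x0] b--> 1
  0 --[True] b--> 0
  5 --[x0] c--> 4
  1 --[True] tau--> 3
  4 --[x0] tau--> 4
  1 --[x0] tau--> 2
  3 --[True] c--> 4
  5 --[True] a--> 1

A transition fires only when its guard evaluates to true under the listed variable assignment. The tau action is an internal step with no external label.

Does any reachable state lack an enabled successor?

R = {0,1,2,3,4,5}
  0: b→0  b→5  [2 out]
  1: tau→2  tau→3  [2 out]
  2: b→1  [1 out]
  3: c→4  [1 out]
  4: tau→4  [1 out]
  5: a→1  c→4  [2 out]

Answer: DEADLOCK-FREE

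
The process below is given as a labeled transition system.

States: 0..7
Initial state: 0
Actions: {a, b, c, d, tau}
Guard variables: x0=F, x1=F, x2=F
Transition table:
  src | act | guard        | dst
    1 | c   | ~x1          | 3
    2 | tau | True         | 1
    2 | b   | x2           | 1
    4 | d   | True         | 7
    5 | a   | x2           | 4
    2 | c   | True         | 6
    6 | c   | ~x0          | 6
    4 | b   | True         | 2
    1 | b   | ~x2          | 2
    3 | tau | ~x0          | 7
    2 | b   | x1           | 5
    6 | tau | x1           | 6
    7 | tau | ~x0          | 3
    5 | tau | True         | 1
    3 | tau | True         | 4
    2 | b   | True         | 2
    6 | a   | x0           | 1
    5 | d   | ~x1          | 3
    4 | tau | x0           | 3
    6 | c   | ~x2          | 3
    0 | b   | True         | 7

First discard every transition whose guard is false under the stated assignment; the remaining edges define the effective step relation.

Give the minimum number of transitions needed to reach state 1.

Breadth-first toward 1:
  depth 0: {0}
  depth 1: {7}
  depth 2: {3}
  depth 3: {4}
  depth 4: {2}
  depth 5: {1,6}
depth(1)=5, e.g. b·tau·tau·b·tau

Answer: 5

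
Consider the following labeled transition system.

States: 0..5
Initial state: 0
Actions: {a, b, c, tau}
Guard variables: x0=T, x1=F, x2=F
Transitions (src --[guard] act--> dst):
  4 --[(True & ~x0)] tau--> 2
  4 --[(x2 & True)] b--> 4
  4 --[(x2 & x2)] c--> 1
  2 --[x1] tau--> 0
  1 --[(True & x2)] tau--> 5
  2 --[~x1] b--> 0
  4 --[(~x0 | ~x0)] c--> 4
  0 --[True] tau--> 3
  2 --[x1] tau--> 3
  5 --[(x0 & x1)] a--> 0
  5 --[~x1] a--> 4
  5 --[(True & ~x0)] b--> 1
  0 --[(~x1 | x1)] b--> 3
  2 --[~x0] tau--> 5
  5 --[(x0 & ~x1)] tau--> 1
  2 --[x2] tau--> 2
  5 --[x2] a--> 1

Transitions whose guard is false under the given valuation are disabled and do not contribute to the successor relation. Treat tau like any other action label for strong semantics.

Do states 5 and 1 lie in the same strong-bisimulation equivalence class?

Bisimulation quotient by refinement:
  P[0] = {{0,1,2,3,4,5}}
  P[1] = {{0},{1,3,4},{2},{5}}
stable after 2 split(s): 4 block(s)
class of 5: {5}; class of 1: {1,3,4}

Answer: NOT BISIMILAR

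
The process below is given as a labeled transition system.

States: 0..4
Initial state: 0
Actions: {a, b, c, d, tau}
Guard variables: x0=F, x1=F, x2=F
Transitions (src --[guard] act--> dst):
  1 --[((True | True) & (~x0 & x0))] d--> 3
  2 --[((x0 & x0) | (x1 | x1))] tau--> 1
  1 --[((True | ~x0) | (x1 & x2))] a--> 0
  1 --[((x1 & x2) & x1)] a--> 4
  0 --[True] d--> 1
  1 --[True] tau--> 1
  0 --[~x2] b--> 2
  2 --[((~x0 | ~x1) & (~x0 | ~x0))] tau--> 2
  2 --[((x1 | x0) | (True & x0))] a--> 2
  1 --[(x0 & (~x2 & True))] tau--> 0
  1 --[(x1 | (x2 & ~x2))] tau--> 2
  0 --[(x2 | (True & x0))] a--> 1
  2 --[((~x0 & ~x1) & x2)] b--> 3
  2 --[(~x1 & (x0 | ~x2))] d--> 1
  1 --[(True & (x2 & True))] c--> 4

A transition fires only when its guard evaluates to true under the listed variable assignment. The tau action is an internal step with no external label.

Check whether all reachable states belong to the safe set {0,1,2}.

Answer: INVARIANT HOLDS

Trace:
Safe = {0,1,2}
Reachable = {0,1,2}
  0: safe
  1: safe
  2: safe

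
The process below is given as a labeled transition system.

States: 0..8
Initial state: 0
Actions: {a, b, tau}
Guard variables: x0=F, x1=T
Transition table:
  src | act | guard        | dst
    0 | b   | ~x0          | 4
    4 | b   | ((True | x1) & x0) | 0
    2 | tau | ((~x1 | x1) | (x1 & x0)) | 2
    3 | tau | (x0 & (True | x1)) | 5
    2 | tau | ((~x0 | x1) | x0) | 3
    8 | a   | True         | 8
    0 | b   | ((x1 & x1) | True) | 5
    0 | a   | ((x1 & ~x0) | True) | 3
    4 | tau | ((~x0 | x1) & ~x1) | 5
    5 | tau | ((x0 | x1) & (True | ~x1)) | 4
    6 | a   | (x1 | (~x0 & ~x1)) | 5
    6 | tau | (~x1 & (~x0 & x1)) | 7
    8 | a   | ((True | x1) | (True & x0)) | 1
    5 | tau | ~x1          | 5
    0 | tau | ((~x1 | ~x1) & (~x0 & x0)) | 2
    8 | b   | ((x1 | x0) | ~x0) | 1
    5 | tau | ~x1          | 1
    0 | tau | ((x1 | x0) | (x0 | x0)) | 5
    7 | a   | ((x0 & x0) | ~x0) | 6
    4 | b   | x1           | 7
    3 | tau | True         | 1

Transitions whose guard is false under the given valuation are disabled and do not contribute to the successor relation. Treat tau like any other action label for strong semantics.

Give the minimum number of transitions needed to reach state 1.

BFS to 1:
  Layer 0: {0}
  Layer 1: {3,4,5}
  Layer 2: {1,7}
1 enters at depth 2; path a·tau

Answer: 2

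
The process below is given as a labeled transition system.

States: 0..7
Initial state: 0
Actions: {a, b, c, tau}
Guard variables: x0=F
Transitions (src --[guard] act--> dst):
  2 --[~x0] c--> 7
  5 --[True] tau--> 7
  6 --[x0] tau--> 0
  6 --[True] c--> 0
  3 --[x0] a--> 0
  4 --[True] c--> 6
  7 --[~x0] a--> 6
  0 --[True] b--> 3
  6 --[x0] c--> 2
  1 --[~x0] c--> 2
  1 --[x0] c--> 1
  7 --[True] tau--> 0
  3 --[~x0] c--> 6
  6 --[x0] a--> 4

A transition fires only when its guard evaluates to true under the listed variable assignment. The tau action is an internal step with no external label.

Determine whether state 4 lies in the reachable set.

Answer: UNREACHABLE

Analysis:
After dropping false guards: 9 live edges.
depth 0: {0}
depth 1: {3}  cumulative {0,3}
depth 2: {6}  cumulative {0,3,6}
R = {0,3,6}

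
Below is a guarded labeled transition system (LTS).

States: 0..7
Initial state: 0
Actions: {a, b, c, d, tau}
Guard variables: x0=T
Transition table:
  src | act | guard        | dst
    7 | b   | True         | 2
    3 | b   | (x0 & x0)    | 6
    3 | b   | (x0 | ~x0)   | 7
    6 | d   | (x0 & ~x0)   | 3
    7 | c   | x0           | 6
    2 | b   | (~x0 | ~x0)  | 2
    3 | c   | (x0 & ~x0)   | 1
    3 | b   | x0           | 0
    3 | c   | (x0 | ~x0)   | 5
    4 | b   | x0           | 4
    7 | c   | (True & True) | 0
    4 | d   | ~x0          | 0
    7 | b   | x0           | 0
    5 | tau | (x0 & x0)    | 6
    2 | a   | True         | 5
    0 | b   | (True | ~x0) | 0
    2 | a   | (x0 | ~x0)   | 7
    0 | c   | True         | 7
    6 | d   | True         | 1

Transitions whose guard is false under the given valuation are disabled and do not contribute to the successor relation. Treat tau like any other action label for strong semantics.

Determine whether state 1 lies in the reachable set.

Guard filter leaves 15 enabled edge(s).
depth 0: {0}
depth 1: {7}  cumulative {0,7}
depth 2: {2,6}  cumulative {0,2,6,7}
depth 3: {1,5}  cumulative {0,1,2,5,6,7}
Reach set: {0,1,2,5,6,7}
witness 1: c·c·d

Answer: REACHABLE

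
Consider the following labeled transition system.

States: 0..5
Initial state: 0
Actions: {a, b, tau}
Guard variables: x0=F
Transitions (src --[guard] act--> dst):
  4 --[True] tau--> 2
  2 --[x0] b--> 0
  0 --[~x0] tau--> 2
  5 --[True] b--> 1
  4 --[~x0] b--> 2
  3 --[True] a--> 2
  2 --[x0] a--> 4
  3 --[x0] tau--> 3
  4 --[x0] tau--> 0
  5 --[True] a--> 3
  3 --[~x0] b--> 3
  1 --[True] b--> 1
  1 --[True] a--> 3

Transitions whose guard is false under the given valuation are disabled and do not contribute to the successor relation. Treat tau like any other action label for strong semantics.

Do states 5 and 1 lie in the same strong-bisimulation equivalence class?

Compute ~ classes (split until stable):
  round 0: {{0,1,2,3,4,5}}
  round 1: {{0},{1,3,5},{2},{4}}
  round 2: {{0},{1,5},{2},{3},{4}}
Fixed point at round 3; 5 class(es).
class of 5: {1,5}; class of 1: {1,5}

Answer: BISIMILAR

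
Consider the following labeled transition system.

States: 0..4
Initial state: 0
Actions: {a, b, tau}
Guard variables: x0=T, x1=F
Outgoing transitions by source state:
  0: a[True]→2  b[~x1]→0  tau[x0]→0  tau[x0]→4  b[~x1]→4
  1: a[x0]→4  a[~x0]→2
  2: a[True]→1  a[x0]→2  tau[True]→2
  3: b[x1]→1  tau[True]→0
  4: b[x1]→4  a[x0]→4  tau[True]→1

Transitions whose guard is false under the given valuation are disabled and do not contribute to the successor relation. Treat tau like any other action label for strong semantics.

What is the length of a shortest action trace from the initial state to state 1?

Answer: 2

Analysis:
Layered search for 1:
  depth 0: {0}
  depth 1: {2,4}
  depth 2: {1}
depth(1)=2, e.g. a·a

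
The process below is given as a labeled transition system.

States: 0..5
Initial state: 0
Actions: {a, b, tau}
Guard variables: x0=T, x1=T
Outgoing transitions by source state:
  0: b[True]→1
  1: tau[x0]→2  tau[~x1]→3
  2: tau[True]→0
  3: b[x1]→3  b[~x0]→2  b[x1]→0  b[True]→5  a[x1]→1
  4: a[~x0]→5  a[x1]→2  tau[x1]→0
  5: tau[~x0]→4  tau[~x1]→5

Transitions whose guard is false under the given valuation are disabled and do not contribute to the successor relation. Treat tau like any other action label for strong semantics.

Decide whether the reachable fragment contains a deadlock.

Answer: DEADLOCK-FREE

Trace:
Reach set: {0,1,2}
  0: b→1  [1 exit(s)]
  1: tau→2  [1 exit(s)]
  2: tau→0  [1 exit(s)]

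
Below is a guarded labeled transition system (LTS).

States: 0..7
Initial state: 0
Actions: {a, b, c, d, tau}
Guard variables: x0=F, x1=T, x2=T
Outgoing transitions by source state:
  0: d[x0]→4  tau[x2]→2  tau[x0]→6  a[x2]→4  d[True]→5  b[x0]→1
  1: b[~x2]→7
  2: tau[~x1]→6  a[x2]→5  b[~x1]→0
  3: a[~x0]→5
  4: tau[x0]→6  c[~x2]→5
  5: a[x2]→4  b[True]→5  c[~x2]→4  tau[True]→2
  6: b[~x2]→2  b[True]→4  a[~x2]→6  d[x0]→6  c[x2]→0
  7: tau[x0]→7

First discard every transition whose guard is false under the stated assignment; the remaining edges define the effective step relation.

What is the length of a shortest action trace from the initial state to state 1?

BFS to 1:
  L0 = {0}
  L1 = {2,4,5}
1 never appears.

Answer: UNREACHABLE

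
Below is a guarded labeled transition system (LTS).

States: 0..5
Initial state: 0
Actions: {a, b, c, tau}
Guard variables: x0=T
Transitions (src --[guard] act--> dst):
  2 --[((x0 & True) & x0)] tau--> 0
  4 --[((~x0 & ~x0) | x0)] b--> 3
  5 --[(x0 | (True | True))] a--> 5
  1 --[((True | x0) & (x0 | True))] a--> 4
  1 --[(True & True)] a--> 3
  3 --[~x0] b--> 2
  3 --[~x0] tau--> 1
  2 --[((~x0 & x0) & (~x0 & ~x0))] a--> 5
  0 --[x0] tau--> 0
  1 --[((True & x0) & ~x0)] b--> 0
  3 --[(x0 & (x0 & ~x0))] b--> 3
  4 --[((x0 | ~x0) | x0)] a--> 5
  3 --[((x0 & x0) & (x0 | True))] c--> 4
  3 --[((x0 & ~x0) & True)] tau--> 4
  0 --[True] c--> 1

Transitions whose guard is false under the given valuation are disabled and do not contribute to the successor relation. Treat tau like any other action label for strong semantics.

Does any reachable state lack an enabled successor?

R = {0,1,3,4,5}
  0: c→1  tau→0  [2 out]
  1: a→3  a→4  [2 out]
  3: c→4  [1 out]
  4: a→5  b→3  [2 out]
  5: a→5  [1 out]

Answer: DEADLOCK-FREE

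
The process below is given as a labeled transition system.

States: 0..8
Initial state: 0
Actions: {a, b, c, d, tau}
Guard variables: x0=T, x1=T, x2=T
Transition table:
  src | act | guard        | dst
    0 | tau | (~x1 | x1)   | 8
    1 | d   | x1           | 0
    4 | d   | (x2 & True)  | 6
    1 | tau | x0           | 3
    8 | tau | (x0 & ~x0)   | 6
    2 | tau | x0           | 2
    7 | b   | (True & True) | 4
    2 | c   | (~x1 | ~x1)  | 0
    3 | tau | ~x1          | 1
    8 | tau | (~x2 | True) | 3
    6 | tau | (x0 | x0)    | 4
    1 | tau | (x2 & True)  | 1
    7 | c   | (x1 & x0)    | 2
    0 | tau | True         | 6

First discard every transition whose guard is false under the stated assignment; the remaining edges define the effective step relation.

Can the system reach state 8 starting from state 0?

Guard filter leaves 11 enabled edge(s).
Layer 0: {0}
Layer 1: {6,8}  total {0,6,8}
Layer 2: {3,4}  total {0,3,4,6,8}
Reach set: {0,3,4,6,8}
Path to 8: tau

Answer: REACHABLE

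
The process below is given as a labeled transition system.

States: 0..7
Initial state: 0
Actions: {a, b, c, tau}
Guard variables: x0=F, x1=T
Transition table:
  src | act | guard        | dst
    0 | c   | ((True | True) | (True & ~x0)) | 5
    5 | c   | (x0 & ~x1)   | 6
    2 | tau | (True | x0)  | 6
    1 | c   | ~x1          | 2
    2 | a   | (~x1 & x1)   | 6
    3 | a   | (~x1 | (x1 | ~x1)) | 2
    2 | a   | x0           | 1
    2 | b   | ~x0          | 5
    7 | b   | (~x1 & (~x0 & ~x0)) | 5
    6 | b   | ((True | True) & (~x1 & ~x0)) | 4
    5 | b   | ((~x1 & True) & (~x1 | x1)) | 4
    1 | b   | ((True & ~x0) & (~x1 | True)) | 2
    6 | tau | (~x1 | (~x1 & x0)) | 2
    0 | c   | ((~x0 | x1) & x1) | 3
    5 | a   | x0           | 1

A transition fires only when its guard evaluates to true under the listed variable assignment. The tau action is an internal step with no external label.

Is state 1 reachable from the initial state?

6 transition(s) survive guard evaluation.
Layer 0: {0}
Layer 1: {3,5}  now seen {0,3,5}
Layer 2: {2}  now seen {0,2,3,5}
Layer 3: {6}  now seen {0,2,3,5,6}
R = {0,2,3,5,6}

Answer: UNREACHABLE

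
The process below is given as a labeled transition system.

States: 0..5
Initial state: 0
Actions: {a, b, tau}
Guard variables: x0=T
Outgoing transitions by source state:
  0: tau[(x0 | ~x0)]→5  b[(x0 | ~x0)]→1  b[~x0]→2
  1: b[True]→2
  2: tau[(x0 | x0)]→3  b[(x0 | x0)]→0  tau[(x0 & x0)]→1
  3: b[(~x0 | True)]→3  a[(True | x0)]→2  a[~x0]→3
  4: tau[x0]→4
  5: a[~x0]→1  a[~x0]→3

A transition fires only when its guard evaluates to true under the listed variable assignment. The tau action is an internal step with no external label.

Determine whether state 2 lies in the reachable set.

Answer: REACHABLE

Analysis:
9 transition(s) survive guard evaluation.
depth 0: {0}
depth 1: {1,5}  now seen {0,1,5}
depth 2: {2}  now seen {0,1,2,5}
depth 3: {3}  now seen {0,1,2,3,5}
R = {0,1,2,3,5}
witness 2: b·b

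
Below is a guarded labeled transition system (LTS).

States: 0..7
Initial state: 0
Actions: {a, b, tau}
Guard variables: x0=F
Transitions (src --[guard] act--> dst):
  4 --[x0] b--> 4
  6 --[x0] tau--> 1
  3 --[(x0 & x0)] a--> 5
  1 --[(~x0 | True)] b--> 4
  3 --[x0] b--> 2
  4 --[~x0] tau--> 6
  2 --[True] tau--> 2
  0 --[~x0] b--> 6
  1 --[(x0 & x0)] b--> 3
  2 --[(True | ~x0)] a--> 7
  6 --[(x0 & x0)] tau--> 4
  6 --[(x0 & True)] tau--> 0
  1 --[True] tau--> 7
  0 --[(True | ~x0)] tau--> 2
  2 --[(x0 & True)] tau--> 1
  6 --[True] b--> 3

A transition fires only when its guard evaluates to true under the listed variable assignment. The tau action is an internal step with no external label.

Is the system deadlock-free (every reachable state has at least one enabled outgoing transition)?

Reachable = {0,2,3,6,7}
  0: b→6  tau→2  [2 out]
  2: a→7  tau→2  [2 out]
  3: ∅  [deadlock]
  6: b→3  [1 out]
  7: ∅  [deadlock]
Path to 3: b·b

Answer: DEADLOCK at state 3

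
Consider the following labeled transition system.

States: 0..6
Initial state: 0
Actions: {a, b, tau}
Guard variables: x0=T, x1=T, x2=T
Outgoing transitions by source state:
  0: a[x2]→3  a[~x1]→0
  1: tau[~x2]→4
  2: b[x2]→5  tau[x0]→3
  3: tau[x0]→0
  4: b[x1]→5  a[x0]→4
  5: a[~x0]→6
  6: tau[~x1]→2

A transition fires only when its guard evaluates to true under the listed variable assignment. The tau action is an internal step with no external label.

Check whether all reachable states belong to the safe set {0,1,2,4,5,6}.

Allowed set {0,1,2,4,5,6}
R = {0,3}
  0: ✓
  3: VIOLATES
reach 3 via a — violates

Answer: INVARIANT VIOLATED at state 3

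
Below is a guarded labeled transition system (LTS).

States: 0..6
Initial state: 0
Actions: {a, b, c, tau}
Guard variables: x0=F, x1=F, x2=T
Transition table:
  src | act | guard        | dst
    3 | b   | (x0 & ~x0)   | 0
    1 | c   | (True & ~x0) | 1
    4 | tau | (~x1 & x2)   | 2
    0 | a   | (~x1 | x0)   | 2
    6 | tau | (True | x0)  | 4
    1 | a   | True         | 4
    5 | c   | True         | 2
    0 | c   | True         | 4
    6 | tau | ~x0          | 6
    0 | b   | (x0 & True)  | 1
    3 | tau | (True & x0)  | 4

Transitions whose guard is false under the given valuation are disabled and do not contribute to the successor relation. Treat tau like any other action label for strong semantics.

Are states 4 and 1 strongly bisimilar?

Bisimulation quotient by refinement:
  round 0: {{0,1,2,3,4,5,6}}
  round 1: {{0,1},{2,3},{4,6},{5}}
  round 2: {{0},{1},{2,3},{4},{5},{6}}
6 equivalence class(es) (converged in 3)
class of 4: {4}; class of 1: {1}

Answer: NOT BISIMILAR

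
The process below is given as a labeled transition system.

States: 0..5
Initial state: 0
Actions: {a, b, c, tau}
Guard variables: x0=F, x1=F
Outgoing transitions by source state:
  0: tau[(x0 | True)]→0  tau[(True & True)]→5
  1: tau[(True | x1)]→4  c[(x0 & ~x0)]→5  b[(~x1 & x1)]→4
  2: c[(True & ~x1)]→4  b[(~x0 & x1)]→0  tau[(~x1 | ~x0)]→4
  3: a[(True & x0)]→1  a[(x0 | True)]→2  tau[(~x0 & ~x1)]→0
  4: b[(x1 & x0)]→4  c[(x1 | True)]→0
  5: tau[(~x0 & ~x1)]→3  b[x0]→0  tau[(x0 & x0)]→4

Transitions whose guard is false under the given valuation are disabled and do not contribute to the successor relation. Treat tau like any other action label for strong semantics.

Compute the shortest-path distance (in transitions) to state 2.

Answer: 3

Analysis:
Layered search for 2:
  Layer 0: {0}
  Layer 1: {5}
  Layer 2: {3}
  Layer 3: {2}
2 enters at depth 3; path tau·tau·a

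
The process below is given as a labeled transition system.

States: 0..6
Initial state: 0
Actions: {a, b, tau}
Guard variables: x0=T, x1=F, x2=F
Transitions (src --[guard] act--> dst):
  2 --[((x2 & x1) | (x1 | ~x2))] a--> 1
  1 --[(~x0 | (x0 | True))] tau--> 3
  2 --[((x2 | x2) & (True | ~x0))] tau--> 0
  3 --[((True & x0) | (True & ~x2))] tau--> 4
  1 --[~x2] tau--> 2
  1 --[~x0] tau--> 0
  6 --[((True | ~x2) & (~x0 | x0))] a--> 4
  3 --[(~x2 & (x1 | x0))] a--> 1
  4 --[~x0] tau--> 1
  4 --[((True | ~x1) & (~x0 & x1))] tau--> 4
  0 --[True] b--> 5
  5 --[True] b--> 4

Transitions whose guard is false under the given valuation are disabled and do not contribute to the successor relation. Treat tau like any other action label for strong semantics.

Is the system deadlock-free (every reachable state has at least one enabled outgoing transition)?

Answer: DEADLOCK at state 4

Working:
Reach set: {0,4,5}
  0: b→5  [1 out]
  4: ∅  [no exit]
  5: b→4  [1 out]
Path to 4: b·b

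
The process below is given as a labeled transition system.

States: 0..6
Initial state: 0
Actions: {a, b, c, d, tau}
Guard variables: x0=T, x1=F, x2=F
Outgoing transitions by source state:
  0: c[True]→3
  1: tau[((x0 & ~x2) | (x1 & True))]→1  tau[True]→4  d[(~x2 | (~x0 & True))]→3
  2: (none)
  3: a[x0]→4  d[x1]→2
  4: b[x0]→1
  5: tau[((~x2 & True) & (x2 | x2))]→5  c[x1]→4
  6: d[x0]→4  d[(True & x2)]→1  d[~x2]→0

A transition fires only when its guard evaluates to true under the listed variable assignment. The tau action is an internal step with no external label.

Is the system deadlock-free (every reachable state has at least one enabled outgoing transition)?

Reach set: {0,1,3,4}
  0: c→3  [deg 1]
  1: d→3  tau→1  tau→4  [deg 3]
  3: a→4  [deg 1]
  4: b→1  [deg 1]

Answer: DEADLOCK-FREE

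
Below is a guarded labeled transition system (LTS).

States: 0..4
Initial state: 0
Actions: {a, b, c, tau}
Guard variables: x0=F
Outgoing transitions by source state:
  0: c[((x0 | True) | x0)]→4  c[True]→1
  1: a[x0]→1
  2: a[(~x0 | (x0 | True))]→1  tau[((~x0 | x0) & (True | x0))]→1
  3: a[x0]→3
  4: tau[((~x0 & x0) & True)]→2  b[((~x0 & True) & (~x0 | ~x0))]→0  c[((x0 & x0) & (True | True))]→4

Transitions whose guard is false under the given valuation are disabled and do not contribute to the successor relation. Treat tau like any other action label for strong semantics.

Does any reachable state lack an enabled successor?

R = {0,1,4}
  0: c→1  c→4  [deg 2]
  1: ∅  [STUCK]
  4: b→0  [deg 1]
witness 1: c

Answer: DEADLOCK at state 1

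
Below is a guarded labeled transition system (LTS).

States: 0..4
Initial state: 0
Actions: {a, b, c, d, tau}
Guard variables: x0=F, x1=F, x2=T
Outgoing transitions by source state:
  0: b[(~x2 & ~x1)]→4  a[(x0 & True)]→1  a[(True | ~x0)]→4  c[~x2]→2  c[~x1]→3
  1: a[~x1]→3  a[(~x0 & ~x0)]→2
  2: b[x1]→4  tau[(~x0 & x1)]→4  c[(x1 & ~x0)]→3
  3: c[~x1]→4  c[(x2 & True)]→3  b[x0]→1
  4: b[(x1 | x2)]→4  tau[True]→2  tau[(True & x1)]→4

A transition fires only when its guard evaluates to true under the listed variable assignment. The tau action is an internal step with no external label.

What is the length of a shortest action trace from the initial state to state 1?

Breadth-first toward 1:
  Layer 0: {0}
  Layer 1: {3,4}
  Layer 2: {2}
1 never appears.

Answer: UNREACHABLE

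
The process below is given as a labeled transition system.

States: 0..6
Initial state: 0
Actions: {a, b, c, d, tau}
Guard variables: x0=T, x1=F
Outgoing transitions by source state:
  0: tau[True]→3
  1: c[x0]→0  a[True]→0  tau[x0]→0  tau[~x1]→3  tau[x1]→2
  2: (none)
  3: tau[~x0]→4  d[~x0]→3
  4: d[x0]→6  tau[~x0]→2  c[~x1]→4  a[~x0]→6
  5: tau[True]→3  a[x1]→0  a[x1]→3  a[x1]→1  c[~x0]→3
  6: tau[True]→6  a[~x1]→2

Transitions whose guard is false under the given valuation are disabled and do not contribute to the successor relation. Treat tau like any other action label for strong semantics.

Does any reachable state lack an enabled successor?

Answer: DEADLOCK at state 3

Analysis:
R = {0,3}
  0: tau→3  [1 exit(s)]
  3: ∅  [no exit]
witness 3: tau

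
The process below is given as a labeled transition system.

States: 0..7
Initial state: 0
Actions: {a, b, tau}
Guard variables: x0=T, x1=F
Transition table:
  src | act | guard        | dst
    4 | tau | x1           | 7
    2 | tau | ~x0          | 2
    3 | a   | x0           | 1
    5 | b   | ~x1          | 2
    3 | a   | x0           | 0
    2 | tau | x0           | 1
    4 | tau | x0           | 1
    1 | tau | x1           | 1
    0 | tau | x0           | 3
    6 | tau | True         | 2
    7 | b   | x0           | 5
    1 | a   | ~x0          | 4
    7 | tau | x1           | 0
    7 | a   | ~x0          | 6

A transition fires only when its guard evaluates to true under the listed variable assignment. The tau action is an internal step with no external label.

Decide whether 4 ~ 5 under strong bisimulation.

Answer: NOT BISIMILAR

Working:
Refine partition for ~:
  P[0] = {{0,1,2,3,4,5,6,7}}
  P[1] = {{0,2,4,6},{1},{3},{5,7}}
  P[2] = {{0},{1},{2,4},{3},{5},{6},{7}}
Fixed point at round 3; 7 class(es).
[4]={2,4}  [5]={5}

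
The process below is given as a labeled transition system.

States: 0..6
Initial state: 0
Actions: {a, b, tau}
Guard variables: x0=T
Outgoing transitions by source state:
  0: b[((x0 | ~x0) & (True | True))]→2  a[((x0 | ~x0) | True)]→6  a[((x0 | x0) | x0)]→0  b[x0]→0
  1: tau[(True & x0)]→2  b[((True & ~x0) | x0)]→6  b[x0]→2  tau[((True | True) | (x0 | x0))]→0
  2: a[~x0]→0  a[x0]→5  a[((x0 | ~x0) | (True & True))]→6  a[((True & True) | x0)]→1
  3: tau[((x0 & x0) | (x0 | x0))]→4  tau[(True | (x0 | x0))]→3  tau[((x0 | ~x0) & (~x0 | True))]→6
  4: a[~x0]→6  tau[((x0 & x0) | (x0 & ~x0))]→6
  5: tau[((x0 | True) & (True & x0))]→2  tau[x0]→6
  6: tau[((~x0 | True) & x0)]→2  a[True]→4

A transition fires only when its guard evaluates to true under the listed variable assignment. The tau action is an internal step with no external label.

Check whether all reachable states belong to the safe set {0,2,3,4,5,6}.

Answer: INVARIANT VIOLATED at state 1

Analysis:
Allowed set {0,2,3,4,5,6}
Reach set: {0,1,2,4,5,6}
  0: ok
  1: outside
  2: ok
  4: ok
  5: ok
  6: ok
counterexample path to 1: b·a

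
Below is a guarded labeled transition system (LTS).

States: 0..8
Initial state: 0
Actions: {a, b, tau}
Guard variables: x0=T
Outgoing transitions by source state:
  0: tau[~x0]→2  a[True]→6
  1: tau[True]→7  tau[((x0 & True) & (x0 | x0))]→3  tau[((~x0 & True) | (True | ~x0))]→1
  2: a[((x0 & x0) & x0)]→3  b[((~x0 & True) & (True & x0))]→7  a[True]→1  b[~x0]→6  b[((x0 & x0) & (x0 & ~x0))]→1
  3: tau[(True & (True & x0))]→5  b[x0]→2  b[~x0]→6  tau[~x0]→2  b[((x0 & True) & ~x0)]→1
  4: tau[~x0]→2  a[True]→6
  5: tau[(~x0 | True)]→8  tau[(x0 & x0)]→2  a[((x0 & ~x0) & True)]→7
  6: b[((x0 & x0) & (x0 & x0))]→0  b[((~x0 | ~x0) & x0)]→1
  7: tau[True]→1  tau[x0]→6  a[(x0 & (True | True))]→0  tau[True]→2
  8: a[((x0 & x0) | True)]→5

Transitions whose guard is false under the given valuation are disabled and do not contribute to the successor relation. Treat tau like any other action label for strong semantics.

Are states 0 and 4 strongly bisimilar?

Answer: BISIMILAR

Trace:
Bisimulation quotient by refinement:
  π0 = {{0,1,2,3,4,5,6,7,8}}
  π1 = {{0,2,4,8},{1,5},{3},{6},{7}}
  π2 = {{0,4},{1},{2},{3},{5},{6},{7},{8}}
8 equivalence class(es) (converged in 3)
[0]={0,4}  [4]={0,4}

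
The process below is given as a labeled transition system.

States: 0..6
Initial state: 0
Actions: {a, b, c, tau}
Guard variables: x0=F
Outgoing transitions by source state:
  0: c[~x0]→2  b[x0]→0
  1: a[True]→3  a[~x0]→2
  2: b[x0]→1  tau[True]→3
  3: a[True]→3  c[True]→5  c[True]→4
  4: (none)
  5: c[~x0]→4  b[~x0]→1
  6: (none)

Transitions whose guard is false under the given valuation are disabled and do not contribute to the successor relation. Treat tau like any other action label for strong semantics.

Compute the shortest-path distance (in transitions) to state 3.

Breadth-first toward 3:
  Layer 0: {0}
  Layer 1: {2}
  Layer 2: {3}
depth(3)=2, e.g. c·tau

Answer: 2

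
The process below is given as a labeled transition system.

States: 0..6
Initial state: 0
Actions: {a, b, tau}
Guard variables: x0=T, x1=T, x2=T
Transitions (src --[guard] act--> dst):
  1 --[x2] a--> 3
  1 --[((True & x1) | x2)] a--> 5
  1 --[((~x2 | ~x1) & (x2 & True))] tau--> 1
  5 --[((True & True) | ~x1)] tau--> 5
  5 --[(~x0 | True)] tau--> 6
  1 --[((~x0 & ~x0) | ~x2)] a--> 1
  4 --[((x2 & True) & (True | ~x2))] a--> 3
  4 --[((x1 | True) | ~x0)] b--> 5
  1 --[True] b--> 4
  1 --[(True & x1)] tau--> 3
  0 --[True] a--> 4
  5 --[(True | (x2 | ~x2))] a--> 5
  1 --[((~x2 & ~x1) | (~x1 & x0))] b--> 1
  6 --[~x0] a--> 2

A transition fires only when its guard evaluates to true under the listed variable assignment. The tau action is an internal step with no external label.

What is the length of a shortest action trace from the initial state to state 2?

Answer: UNREACHABLE

Trace:
Layered search for 2:
  Layer 0: {0}
  Layer 1: {4}
  Layer 2: {3,5}
  Layer 3: {6}
2 never appears.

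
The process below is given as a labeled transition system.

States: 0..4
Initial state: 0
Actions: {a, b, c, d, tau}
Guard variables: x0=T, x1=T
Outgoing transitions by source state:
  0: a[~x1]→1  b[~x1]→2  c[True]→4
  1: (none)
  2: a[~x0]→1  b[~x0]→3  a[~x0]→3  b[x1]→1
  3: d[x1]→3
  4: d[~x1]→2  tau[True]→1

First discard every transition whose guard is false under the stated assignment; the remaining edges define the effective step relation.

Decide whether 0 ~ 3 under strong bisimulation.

Bisimulation quotient by refinement:
  P[0] = {{0,1,2,3,4}}
  P[1] = {{0},{1},{2},{3},{4}}
5 equivalence class(es) (converged in 2)
0∈{0}, 3∈{3}

Answer: NOT BISIMILAR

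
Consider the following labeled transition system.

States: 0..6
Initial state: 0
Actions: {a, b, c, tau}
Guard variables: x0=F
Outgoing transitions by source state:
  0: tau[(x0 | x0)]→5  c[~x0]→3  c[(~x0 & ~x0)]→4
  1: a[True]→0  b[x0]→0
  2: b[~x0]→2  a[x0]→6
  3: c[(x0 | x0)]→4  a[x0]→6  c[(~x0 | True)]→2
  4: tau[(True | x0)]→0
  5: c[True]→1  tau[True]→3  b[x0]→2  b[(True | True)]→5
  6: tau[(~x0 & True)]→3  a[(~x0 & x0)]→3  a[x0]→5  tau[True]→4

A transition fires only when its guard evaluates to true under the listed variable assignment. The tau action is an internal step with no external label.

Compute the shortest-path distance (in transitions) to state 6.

Answer: UNREACHABLE

Analysis:
Layered search for 6:
  L0 = {0}
  L1 = {3,4}
  L2 = {2}
6 never appears.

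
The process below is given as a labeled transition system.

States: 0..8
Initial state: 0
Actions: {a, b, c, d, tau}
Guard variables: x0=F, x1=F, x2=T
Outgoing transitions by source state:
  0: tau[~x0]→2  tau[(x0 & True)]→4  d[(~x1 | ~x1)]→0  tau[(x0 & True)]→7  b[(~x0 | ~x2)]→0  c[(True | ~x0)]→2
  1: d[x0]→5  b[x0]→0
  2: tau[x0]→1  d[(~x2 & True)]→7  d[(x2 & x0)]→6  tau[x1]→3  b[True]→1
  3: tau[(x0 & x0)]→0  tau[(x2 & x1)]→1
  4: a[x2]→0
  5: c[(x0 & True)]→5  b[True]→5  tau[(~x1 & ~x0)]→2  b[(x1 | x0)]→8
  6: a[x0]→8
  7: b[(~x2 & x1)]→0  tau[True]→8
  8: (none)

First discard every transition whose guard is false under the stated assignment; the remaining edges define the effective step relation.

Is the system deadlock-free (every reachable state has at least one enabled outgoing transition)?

Answer: DEADLOCK at state 1

Working:
Reachable = {0,1,2}
  0: b→0  c→2  d→0  tau→2  [deg 4]
  1: ∅  [STUCK]
  2: b→1  [deg 1]
witness 1: tau·b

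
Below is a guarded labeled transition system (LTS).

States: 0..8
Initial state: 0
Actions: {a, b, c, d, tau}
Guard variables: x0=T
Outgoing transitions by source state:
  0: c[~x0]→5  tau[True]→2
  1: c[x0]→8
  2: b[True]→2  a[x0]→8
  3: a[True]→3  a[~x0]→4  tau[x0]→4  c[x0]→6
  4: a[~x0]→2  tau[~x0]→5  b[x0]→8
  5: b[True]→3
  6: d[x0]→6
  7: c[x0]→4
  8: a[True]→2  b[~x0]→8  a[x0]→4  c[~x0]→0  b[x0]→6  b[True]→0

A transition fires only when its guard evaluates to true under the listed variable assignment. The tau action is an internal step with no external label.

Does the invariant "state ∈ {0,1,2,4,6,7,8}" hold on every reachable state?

Answer: INVARIANT HOLDS

Working:
Allowed set {0,1,2,4,6,7,8}
R = {0,2,4,6,8}
  0: ok
  2: ok
  4: ok
  6: ok
  8: ok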